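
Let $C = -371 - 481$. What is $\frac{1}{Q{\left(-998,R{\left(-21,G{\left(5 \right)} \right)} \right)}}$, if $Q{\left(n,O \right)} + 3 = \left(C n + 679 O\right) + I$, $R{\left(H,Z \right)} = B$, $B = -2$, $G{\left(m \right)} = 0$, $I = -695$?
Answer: $\frac{1}{848240} \approx 1.1789 \cdot 10^{-6}$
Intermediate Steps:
$R{\left(H,Z \right)} = -2$
$C = -852$ ($C = -371 - 481 = -852$)
$Q{\left(n,O \right)} = -698 - 852 n + 679 O$ ($Q{\left(n,O \right)} = -3 - \left(695 - 679 O + 852 n\right) = -698 - 852 n + 679 O$)
$\frac{1}{Q{\left(-998,R{\left(-21,G{\left(5 \right)} \right)} \right)}} = \frac{1}{-698 - -850296 + 679 \left(-2\right)} = \frac{1}{-698 + 850296 - 1358} = \frac{1}{848240}$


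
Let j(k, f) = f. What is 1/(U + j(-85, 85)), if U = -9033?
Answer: -1/8948 ≈ -0.00011176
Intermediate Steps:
1/(U + j(-85, 85)) = 1/(-9033 + 85) = 1/(-8948) = -1/8948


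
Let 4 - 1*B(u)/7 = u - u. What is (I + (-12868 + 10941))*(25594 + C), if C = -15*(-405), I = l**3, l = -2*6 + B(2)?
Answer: 68690061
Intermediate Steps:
B(u) = 28 (B(u) = 28 - 7*(u - u) = 28 - 7*0 = 28 + 0 = 28)
l = 16 (l = -2*6 + 28 = -12 + 28 = 16)
I = 4096 (I = 16**3 = 4096)
C = 6075
(I + (-12868 + 10941))*(25594 + C) = (4096 + (-12868 + 10941))*(25594 + 6075) = (4096 - 1927)*31669 = 2169*31669 = 68690061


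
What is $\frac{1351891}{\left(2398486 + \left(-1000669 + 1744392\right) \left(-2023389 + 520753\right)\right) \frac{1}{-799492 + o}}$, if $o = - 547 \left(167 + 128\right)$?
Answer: $\frac{1298973930587}{1117542555342} \approx 1.1623$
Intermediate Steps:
$o = -161365$ ($o = \left(-547\right) 295 = -161365$)
$\frac{1351891}{\left(2398486 + \left(-1000669 + 1744392\right) \left(-2023389 + 520753\right)\right) \frac{1}{-799492 + o}} = \frac{1351891}{\left(2398486 + \left(-1000669 + 1744392\right) \left(-2023389 + 520753\right)\right) \frac{1}{-799492 - 161365}} = \frac{1351891}{\left(2398486 + 743723 \left(-1502636\right)\right) \frac{1}{-960857}} = \frac{1351891}{\left(2398486 - 1117544953828\right) \left(- \frac{1}{960857}\right)} = \frac{1351891}{\left(-1117542555342\right) \left(- \frac{1}{960857}\right)} = \frac{1351891}{\frac{1117542555342}{960857}} = 1351891 \cdot \frac{960857}{1117542555342} = \frac{1298973930587}{1117542555342}$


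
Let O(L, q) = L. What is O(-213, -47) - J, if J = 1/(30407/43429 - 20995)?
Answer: -194205144995/911761448 ≈ -213.00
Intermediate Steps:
J = -43429/911761448 (J = 1/(30407*(1/43429) - 20995) = 1/(30407/43429 - 20995) = 1/(-911761448/43429) = -43429/911761448 ≈ -4.7632e-5)
O(-213, -47) - J = -213 - 1*(-43429/911761448) = -213 + 43429/911761448 = -194205144995/911761448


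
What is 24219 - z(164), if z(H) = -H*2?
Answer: 24547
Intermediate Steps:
z(H) = -2*H
24219 - z(164) = 24219 - (-2)*164 = 24219 - 1*(-328) = 24219 + 328 = 24547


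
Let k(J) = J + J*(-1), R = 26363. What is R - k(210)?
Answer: 26363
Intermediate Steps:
k(J) = 0 (k(J) = J - J = 0)
R - k(210) = 26363 - 1*0 = 26363 + 0 = 26363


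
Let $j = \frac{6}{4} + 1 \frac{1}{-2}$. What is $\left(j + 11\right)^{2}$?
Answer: $144$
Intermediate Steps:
$j = 1$ ($j = 6 \cdot \frac{1}{4} + 1 \left(- \frac{1}{2}\right) = \frac{3}{2} - \frac{1}{2} = 1$)
$\left(j + 11\right)^{2} = \left(1 + 11\right)^{2} = 12^{2} = 144$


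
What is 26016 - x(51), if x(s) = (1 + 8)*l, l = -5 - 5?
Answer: 26106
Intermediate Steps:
l = -10
x(s) = -90 (x(s) = (1 + 8)*(-10) = 9*(-10) = -90)
26016 - x(51) = 26016 - 1*(-90) = 26016 + 90 = 26106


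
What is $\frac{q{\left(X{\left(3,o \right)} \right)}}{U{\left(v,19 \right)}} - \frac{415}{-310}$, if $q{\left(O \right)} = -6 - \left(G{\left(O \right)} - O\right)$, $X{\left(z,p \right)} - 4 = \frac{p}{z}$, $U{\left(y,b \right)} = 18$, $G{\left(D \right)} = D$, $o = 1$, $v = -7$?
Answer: $\frac{187}{186} \approx 1.0054$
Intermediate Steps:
$X{\left(z,p \right)} = 4 + \frac{p}{z}$
$q{\left(O \right)} = -6$ ($q{\left(O \right)} = -6 - \left(O - O\right) = -6 - 0 = -6 + 0 = -6$)
$\frac{q{\left(X{\left(3,o \right)} \right)}}{U{\left(v,19 \right)}} - \frac{415}{-310} = - \frac{6}{18} - \frac{415}{-310} = \left(-6\right) \frac{1}{18} - - \frac{83}{62} = - \frac{1}{3} + \frac{83}{62} = \frac{187}{186}$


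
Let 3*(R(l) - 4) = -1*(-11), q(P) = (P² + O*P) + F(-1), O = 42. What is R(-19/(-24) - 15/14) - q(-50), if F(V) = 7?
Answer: -1198/3 ≈ -399.33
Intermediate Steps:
q(P) = 7 + P² + 42*P (q(P) = (P² + 42*P) + 7 = 7 + P² + 42*P)
R(l) = 23/3 (R(l) = 4 + (-1*(-11))/3 = 4 + (⅓)*11 = 4 + 11/3 = 23/3)
R(-19/(-24) - 15/14) - q(-50) = 23/3 - (7 + (-50)² + 42*(-50)) = 23/3 - (7 + 2500 - 2100) = 23/3 - 1*407 = 23/3 - 407 = -1198/3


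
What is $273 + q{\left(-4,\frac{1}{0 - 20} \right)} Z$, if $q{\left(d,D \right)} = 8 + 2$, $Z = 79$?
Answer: $1063$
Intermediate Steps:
$q{\left(d,D \right)} = 10$
$273 + q{\left(-4,\frac{1}{0 - 20} \right)} Z = 273 + 10 \cdot 79 = 273 + 790 = 1063$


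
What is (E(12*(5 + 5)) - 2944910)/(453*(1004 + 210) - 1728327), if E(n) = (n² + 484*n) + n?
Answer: 574462/235677 ≈ 2.4375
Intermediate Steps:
E(n) = n² + 485*n
(E(12*(5 + 5)) - 2944910)/(453*(1004 + 210) - 1728327) = ((12*(5 + 5))*(485 + 12*(5 + 5)) - 2944910)/(453*(1004 + 210) - 1728327) = ((12*10)*(485 + 12*10) - 2944910)/(453*1214 - 1728327) = (120*(485 + 120) - 2944910)/(549942 - 1728327) = (120*605 - 2944910)/(-1178385) = (72600 - 2944910)*(-1/1178385) = -2872310*(-1/1178385) = 574462/235677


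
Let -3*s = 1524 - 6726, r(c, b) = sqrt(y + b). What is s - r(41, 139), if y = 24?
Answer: 1734 - sqrt(163) ≈ 1721.2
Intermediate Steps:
r(c, b) = sqrt(24 + b)
s = 1734 (s = -(1524 - 6726)/3 = -1/3*(-5202) = 1734)
s - r(41, 139) = 1734 - sqrt(24 + 139) = 1734 - sqrt(163)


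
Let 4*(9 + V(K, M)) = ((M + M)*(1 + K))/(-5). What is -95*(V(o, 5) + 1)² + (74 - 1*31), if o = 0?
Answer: -27283/4 ≈ -6820.8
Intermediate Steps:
V(K, M) = -9 - M*(1 + K)/10 (V(K, M) = -9 + (((M + M)*(1 + K))/(-5))/4 = -9 + (((2*M)*(1 + K))*(-⅕))/4 = -9 + ((2*M*(1 + K))*(-⅕))/4 = -9 + (-2*M*(1 + K)/5)/4 = -9 - M*(1 + K)/10)
-95*(V(o, 5) + 1)² + (74 - 1*31) = -95*((-9 - ⅒*5 - ⅒*0*5) + 1)² + (74 - 1*31) = -95*((-9 - ½ + 0) + 1)² + (74 - 31) = -95*(-19/2 + 1)² + 43 = -95*(-17/2)² + 43 = -95*289/4 + 43 = -27455/4 + 43 = -27283/4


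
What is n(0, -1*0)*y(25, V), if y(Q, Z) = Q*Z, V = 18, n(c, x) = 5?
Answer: 2250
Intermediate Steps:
n(0, -1*0)*y(25, V) = 5*(25*18) = 5*450 = 2250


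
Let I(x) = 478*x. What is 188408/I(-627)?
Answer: -8564/13623 ≈ -0.62864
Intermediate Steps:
188408/I(-627) = 188408/((478*(-627))) = 188408/(-299706) = 188408*(-1/299706) = -8564/13623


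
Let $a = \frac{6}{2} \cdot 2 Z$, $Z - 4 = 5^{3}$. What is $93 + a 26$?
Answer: $20217$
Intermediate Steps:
$Z = 129$ ($Z = 4 + 5^{3} = 4 + 125 = 129$)
$a = 774$ ($a = \frac{6}{2} \cdot 2 \cdot 129 = 6 \cdot \frac{1}{2} \cdot 2 \cdot 129 = 3 \cdot 2 \cdot 129 = 6 \cdot 129 = 774$)
$93 + a 26 = 93 + 774 \cdot 26 = 93 + 20124 = 20217$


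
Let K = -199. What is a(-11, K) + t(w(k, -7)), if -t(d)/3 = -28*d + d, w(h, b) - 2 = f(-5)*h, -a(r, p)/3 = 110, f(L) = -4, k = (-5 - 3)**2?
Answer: -20904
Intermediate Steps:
k = 64 (k = (-8)**2 = 64)
a(r, p) = -330 (a(r, p) = -3*110 = -330)
w(h, b) = 2 - 4*h
t(d) = 81*d (t(d) = -3*(-28*d + d) = -(-81)*d = 81*d)
a(-11, K) + t(w(k, -7)) = -330 + 81*(2 - 4*64) = -330 + 81*(2 - 256) = -330 + 81*(-254) = -330 - 20574 = -20904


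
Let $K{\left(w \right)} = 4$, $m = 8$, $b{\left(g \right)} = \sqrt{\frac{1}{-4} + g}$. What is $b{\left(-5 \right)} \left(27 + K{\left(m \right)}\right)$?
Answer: $\frac{31 i \sqrt{21}}{2} \approx 71.03 i$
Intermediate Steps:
$b{\left(g \right)} = \sqrt{- \frac{1}{4} + g}$
$b{\left(-5 \right)} \left(27 + K{\left(m \right)}\right) = \frac{\sqrt{-1 + 4 \left(-5\right)}}{2} \left(27 + 4\right) = \frac{\sqrt{-1 - 20}}{2} \cdot 31 = \frac{\sqrt{-21}}{2} \cdot 31 = \frac{i \sqrt{21}}{2} \cdot 31 = \frac{31 i \sqrt{21}}{2}$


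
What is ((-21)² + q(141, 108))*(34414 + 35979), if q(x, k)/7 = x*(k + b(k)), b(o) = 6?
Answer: 7951522887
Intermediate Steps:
q(x, k) = 7*x*(6 + k) (q(x, k) = 7*(x*(k + 6)) = 7*(x*(6 + k)) = 7*x*(6 + k))
((-21)² + q(141, 108))*(34414 + 35979) = ((-21)² + 7*141*(6 + 108))*(34414 + 35979) = (441 + 7*141*114)*70393 = (441 + 112518)*70393 = 112959*70393 = 7951522887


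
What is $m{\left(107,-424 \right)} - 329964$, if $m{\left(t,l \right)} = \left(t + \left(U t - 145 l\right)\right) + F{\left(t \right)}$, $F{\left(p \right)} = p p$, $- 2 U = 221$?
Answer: $- \frac{537503}{2} \approx -2.6875 \cdot 10^{5}$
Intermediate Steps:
$U = - \frac{221}{2}$ ($U = \left(- \frac{1}{2}\right) 221 = - \frac{221}{2} \approx -110.5$)
$F{\left(p \right)} = p^{2}$
$m{\left(t,l \right)} = t^{2} - 145 l - \frac{219 t}{2}$ ($m{\left(t,l \right)} = \left(t - \left(145 l + \frac{221 t}{2}\right)\right) + t^{2} = \left(- 145 l - \frac{219 t}{2}\right) + t^{2} = t^{2} - 145 l - \frac{219 t}{2}$)
$m{\left(107,-424 \right)} - 329964 = \left(107^{2} - -61480 - \frac{23433}{2}\right) - 329964 = \left(11449 + 61480 - \frac{23433}{2}\right) - 329964 = \frac{122425}{2} - 329964 = - \frac{537503}{2}$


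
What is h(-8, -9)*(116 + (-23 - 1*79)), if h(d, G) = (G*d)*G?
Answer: -9072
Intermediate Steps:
h(d, G) = d*G²
h(-8, -9)*(116 + (-23 - 1*79)) = (-8*(-9)²)*(116 + (-23 - 1*79)) = (-8*81)*(116 + (-23 - 79)) = -648*(116 - 102) = -648*14 = -9072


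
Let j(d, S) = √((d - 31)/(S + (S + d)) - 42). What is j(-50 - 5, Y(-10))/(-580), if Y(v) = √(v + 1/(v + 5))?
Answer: -√(-(2780 - 21*I*√255)/(275 - 2*I*√255))/290 ≈ -2.4284e-5 - 0.010967*I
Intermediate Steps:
Y(v) = √(v + 1/(5 + v))
j(d, S) = √(-42 + (-31 + d)/(d + 2*S)) (j(d, S) = √((-31 + d)/(d + 2*S) - 42) = √(-42 + (-31 + d)/(d + 2*S)))
j(-50 - 5, Y(-10))/(-580) = √((-31 - 84*√(1 - 10*(5 - 10))*(I*√5/5) - 41*(-50 - 5))/((-50 - 5) + 2*√((1 - 10*(5 - 10))/(5 - 10))))/(-580) = √((-31 - 84*√(1 - 10*(-5))*(I*√5/5) - 41*(-55))/(-55 + 2*√((1 - 10*(-5))/(-5))))*(-1/580) = √((-31 - 84*I*√5*√(1 + 50)/5 + 2255)/(-55 + 2*√(-(1 + 50)/5)))*(-1/580) = √((-31 - 84*I*√255/5 + 2255)/(-55 + 2*√(-⅕*51)))*(-1/580) = √((-31 - 84*I*√255/5 + 2255)/(-55 + 2*√(-51/5)))*(-1/580) = √((-31 - 84*I*√255/5 + 2255)/(-55 + 2*(I*√255/5)))*(-1/580) = √((-31 - 84*I*√255/5 + 2255)/(-55 + 2*I*√255/5))*(-1/580) = √((2224 - 84*I*√255/5)/(-55 + 2*I*√255/5))*(-1/580) = -√((2224 - 84*I*√255/5)/(-55 + 2*I*√255/5))/580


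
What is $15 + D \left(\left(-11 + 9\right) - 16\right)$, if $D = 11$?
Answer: $-183$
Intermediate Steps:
$15 + D \left(\left(-11 + 9\right) - 16\right) = 15 + 11 \left(\left(-11 + 9\right) - 16\right) = 15 + 11 \left(-2 - 16\right) = 15 + 11 \left(-18\right) = 15 - 198 = -183$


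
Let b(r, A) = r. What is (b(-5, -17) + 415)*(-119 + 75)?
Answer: -18040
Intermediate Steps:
(b(-5, -17) + 415)*(-119 + 75) = (-5 + 415)*(-119 + 75) = 410*(-44) = -18040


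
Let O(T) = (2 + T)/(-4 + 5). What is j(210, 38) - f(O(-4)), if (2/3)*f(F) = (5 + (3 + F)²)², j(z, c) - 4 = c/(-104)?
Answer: -2619/52 ≈ -50.365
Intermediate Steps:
j(z, c) = 4 - c/104 (j(z, c) = 4 + c/(-104) = 4 + c*(-1/104) = 4 - c/104)
O(T) = 2 + T (O(T) = (2 + T)/1 = (2 + T)*1 = 2 + T)
f(F) = 3*(5 + (3 + F)²)²/2
j(210, 38) - f(O(-4)) = (4 - 1/104*38) - 3*(5 + (3 + (2 - 4))²)²/2 = (4 - 19/52) - 3*(5 + (3 - 2)²)²/2 = 189/52 - 3*(5 + 1²)²/2 = 189/52 - 3*(5 + 1)²/2 = 189/52 - 3*6²/2 = 189/52 - 3*36/2 = 189/52 - 1*54 = 189/52 - 54 = -2619/52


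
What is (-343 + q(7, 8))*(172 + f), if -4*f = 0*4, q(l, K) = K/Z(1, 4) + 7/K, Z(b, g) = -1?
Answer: -120443/2 ≈ -60222.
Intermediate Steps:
q(l, K) = -K + 7/K (q(l, K) = K/(-1) + 7/K = K*(-1) + 7/K = -K + 7/K)
f = 0 (f = -0*4 = -¼*0 = 0)
(-343 + q(7, 8))*(172 + f) = (-343 + (-1*8 + 7/8))*(172 + 0) = (-343 + (-8 + 7*(⅛)))*172 = (-343 + (-8 + 7/8))*172 = (-343 - 57/8)*172 = -2801/8*172 = -120443/2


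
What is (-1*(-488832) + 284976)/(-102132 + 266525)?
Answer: 773808/164393 ≈ 4.7071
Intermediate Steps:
(-1*(-488832) + 284976)/(-102132 + 266525) = (488832 + 284976)/164393 = 773808*(1/164393) = 773808/164393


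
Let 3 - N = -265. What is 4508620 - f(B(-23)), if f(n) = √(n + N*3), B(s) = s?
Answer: 4508620 - √781 ≈ 4.5086e+6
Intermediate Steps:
N = 268 (N = 3 - 1*(-265) = 3 + 265 = 268)
f(n) = √(804 + n) (f(n) = √(n + 268*3) = √(n + 804) = √(804 + n))
4508620 - f(B(-23)) = 4508620 - √(804 - 23) = 4508620 - √781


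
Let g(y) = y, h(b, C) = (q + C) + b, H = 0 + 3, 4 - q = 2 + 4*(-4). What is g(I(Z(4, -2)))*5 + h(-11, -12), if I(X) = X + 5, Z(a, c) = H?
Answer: 35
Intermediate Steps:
q = 18 (q = 4 - (2 + 4*(-4)) = 4 - (2 - 16) = 4 - 1*(-14) = 4 + 14 = 18)
H = 3
Z(a, c) = 3
I(X) = 5 + X
h(b, C) = 18 + C + b (h(b, C) = (18 + C) + b = 18 + C + b)
g(I(Z(4, -2)))*5 + h(-11, -12) = (5 + 3)*5 + (18 - 12 - 11) = 8*5 - 5 = 40 - 5 = 35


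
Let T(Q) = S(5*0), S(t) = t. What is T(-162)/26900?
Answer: 0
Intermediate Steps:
T(Q) = 0 (T(Q) = 5*0 = 0)
T(-162)/26900 = 0/26900 = 0*(1/26900) = 0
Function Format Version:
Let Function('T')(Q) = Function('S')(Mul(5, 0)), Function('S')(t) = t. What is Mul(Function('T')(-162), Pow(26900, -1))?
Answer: 0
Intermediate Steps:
Function('T')(Q) = 0 (Function('T')(Q) = Mul(5, 0) = 0)
Mul(Function('T')(-162), Pow(26900, -1)) = Mul(0, Pow(26900, -1)) = Mul(0, Rational(1, 26900)) = 0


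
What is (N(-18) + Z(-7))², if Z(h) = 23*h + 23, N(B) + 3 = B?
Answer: 25281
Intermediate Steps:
N(B) = -3 + B
Z(h) = 23 + 23*h
(N(-18) + Z(-7))² = ((-3 - 18) + (23 + 23*(-7)))² = (-21 + (23 - 161))² = (-21 - 138)² = (-159)² = 25281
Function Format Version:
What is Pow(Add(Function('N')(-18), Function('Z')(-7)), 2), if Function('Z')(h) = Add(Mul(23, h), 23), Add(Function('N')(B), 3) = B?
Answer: 25281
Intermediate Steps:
Function('N')(B) = Add(-3, B)
Function('Z')(h) = Add(23, Mul(23, h))
Pow(Add(Function('N')(-18), Function('Z')(-7)), 2) = Pow(Add(Add(-3, -18), Add(23, Mul(23, -7))), 2) = Pow(Add(-21, Add(23, -161)), 2) = Pow(Add(-21, -138), 2) = Pow(-159, 2) = 25281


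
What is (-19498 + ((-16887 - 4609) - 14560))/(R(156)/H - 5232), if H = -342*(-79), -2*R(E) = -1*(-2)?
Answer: 1500957972/141358177 ≈ 10.618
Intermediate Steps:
R(E) = -1 (R(E) = -(-1)*(-2)/2 = -1/2*2 = -1)
H = 27018
(-19498 + ((-16887 - 4609) - 14560))/(R(156)/H - 5232) = (-19498 + ((-16887 - 4609) - 14560))/(-1/27018 - 5232) = (-19498 + (-21496 - 14560))/(-1*1/27018 - 5232) = (-19498 - 36056)/(-1/27018 - 5232) = -55554/(-141358177/27018) = -55554*(-27018/141358177) = 1500957972/141358177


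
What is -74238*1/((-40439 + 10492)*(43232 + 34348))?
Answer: 12373/387214710 ≈ 3.1954e-5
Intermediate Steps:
-74238*1/((-40439 + 10492)*(43232 + 34348)) = -74238/((-29947*77580)) = -74238/(-2323288260) = -74238*(-1/2323288260) = 12373/387214710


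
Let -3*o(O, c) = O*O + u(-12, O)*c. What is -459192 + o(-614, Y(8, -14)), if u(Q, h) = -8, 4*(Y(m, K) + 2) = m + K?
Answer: -1754600/3 ≈ -5.8487e+5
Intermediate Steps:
Y(m, K) = -2 + K/4 + m/4 (Y(m, K) = -2 + (m + K)/4 = -2 + (K + m)/4 = -2 + (K/4 + m/4) = -2 + K/4 + m/4)
o(O, c) = -O²/3 + 8*c/3 (o(O, c) = -(O*O - 8*c)/3 = -(O² - 8*c)/3 = -O²/3 + 8*c/3)
-459192 + o(-614, Y(8, -14)) = -459192 + (-⅓*(-614)² + 8*(-2 + (¼)*(-14) + (¼)*8)/3) = -459192 + (-⅓*376996 + 8*(-2 - 7/2 + 2)/3) = -459192 + (-376996/3 + (8/3)*(-7/2)) = -459192 + (-376996/3 - 28/3) = -459192 - 377024/3 = -1754600/3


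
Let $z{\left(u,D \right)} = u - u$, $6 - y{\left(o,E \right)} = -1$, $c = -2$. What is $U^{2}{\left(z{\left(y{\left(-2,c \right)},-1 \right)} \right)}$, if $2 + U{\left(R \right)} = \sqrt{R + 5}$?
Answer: $\left(2 - \sqrt{5}\right)^{2} \approx 0.055728$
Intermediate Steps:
$y{\left(o,E \right)} = 7$ ($y{\left(o,E \right)} = 6 - -1 = 6 + 1 = 7$)
$z{\left(u,D \right)} = 0$
$U{\left(R \right)} = -2 + \sqrt{5 + R}$ ($U{\left(R \right)} = -2 + \sqrt{R + 5} = -2 + \sqrt{5 + R}$)
$U^{2}{\left(z{\left(y{\left(-2,c \right)},-1 \right)} \right)} = \left(-2 + \sqrt{5 + 0}\right)^{2} = \left(-2 + \sqrt{5}\right)^{2}$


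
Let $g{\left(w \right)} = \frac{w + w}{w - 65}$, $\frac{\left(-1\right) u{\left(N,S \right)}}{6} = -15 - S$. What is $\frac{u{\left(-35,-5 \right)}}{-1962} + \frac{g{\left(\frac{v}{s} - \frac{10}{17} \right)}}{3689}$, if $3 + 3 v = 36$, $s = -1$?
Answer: $- \frac{2661219}{87255917} \approx -0.030499$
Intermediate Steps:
$u{\left(N,S \right)} = 90 + 6 S$ ($u{\left(N,S \right)} = - 6 \left(-15 - S\right) = 90 + 6 S$)
$v = 11$ ($v = -1 + \frac{1}{3} \cdot 36 = -1 + 12 = 11$)
$g{\left(w \right)} = \frac{2 w}{-65 + w}$
$\frac{u{\left(-35,-5 \right)}}{-1962} + \frac{g{\left(\frac{v}{s} - \frac{10}{17} \right)}}{3689} = \frac{90 + 6 \left(-5\right)}{-1962} + \frac{2 \left(\frac{11}{-1} - \frac{10}{17}\right) \frac{1}{-65 + \left(\frac{11}{-1} - \frac{10}{17}\right)}}{3689} = \left(90 - 30\right) \left(- \frac{1}{1962}\right) + \frac{2 \left(11 \left(-1\right) - \frac{10}{17}\right)}{-65 + \left(11 \left(-1\right) - \frac{10}{17}\right)} \frac{1}{3689} = 60 \left(- \frac{1}{1962}\right) + \frac{2 \left(-11 - \frac{10}{17}\right)}{-65 - \frac{197}{17}} \cdot \frac{1}{3689} = - \frac{10}{327} + 2 \left(- \frac{197}{17}\right) \frac{1}{-65 - \frac{197}{17}} \cdot \frac{1}{3689} = - \frac{10}{327} + 2 \left(- \frac{197}{17}\right) \frac{1}{- \frac{1302}{17}} \cdot \frac{1}{3689} = - \frac{10}{327} + 2 \left(- \frac{197}{17}\right) \left(- \frac{17}{1302}\right) \frac{1}{3689} = - \frac{10}{327} + \frac{197}{651} \cdot \frac{1}{3689} = - \frac{10}{327} + \frac{197}{2401539} = - \frac{2661219}{87255917}$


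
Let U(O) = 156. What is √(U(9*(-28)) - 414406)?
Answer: 5*I*√16570 ≈ 643.62*I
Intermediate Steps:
√(U(9*(-28)) - 414406) = √(156 - 414406) = √(-414250) = 5*I*√16570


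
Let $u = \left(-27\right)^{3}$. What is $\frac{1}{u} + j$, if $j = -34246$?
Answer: $- \frac{674064019}{19683} \approx -34246.0$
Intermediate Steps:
$u = -19683$
$\frac{1}{u} + j = \frac{1}{-19683} - 34246 = - \frac{1}{19683} - 34246 = - \frac{674064019}{19683}$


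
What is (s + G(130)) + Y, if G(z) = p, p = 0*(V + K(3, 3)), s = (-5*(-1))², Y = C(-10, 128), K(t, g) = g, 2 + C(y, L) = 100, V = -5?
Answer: 123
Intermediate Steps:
C(y, L) = 98 (C(y, L) = -2 + 100 = 98)
Y = 98
s = 25 (s = 5² = 25)
p = 0 (p = 0*(-5 + 3) = 0*(-2) = 0)
G(z) = 0
(s + G(130)) + Y = (25 + 0) + 98 = 25 + 98 = 123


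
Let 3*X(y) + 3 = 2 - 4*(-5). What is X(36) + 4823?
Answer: 14488/3 ≈ 4829.3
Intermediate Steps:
X(y) = 19/3 (X(y) = -1 + (2 - 4*(-5))/3 = -1 + (2 + 20)/3 = -1 + (⅓)*22 = -1 + 22/3 = 19/3)
X(36) + 4823 = 19/3 + 4823 = 14488/3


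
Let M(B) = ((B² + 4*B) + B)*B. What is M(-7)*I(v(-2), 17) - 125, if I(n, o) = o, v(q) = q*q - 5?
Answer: -1791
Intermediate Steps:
v(q) = -5 + q² (v(q) = q² - 5 = -5 + q²)
M(B) = B*(B² + 5*B) (M(B) = (B² + 5*B)*B = B*(B² + 5*B))
M(-7)*I(v(-2), 17) - 125 = ((-7)²*(5 - 7))*17 - 125 = (49*(-2))*17 - 125 = -98*17 - 125 = -1666 - 125 = -1791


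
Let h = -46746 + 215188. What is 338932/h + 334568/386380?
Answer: 23413981152/8135327495 ≈ 2.8781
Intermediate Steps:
h = 168442
338932/h + 334568/386380 = 338932/168442 + 334568/386380 = 338932*(1/168442) + 334568*(1/386380) = 169466/84221 + 83642/96595 = 23413981152/8135327495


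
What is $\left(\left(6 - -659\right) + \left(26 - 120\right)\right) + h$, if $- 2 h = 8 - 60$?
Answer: $597$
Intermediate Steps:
$h = 26$ ($h = - \frac{8 - 60}{2} = \left(- \frac{1}{2}\right) \left(-52\right) = 26$)
$\left(\left(6 - -659\right) + \left(26 - 120\right)\right) + h = \left(\left(6 - -659\right) + \left(26 - 120\right)\right) + 26 = \left(\left(6 + 659\right) + \left(26 - 120\right)\right) + 26 = \left(665 - 94\right) + 26 = 571 + 26 = 597$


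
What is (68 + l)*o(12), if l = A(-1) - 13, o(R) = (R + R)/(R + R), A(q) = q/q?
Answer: 56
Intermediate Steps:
A(q) = 1
o(R) = 1 (o(R) = (2*R)/((2*R)) = (2*R)*(1/(2*R)) = 1)
l = -12 (l = 1 - 13 = -12)
(68 + l)*o(12) = (68 - 12)*1 = 56*1 = 56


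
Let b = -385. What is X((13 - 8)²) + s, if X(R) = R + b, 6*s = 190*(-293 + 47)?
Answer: -8150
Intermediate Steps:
s = -7790 (s = (190*(-293 + 47))/6 = (190*(-246))/6 = (⅙)*(-46740) = -7790)
X(R) = -385 + R (X(R) = R - 385 = -385 + R)
X((13 - 8)²) + s = (-385 + (13 - 8)²) - 7790 = (-385 + 5²) - 7790 = (-385 + 25) - 7790 = -360 - 7790 = -8150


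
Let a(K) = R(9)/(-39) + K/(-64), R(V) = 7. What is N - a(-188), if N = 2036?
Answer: 1268743/624 ≈ 2033.2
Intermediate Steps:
a(K) = -7/39 - K/64 (a(K) = 7/(-39) + K/(-64) = 7*(-1/39) + K*(-1/64) = -7/39 - K/64)
N - a(-188) = 2036 - (-7/39 - 1/64*(-188)) = 2036 - (-7/39 + 47/16) = 2036 - 1*1721/624 = 2036 - 1721/624 = 1268743/624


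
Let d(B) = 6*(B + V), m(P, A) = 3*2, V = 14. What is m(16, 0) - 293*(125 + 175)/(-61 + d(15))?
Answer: -87222/113 ≈ -771.88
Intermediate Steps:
m(P, A) = 6
d(B) = 84 + 6*B (d(B) = 6*(B + 14) = 6*(14 + B) = 84 + 6*B)
m(16, 0) - 293*(125 + 175)/(-61 + d(15)) = 6 - 293*(125 + 175)/(-61 + (84 + 6*15)) = 6 - 87900/(-61 + (84 + 90)) = 6 - 87900/(-61 + 174) = 6 - 87900/113 = -87222/113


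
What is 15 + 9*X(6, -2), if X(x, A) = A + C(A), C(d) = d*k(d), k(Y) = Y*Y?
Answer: -75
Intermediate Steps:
k(Y) = Y²
C(d) = d³ (C(d) = d*d² = d³)
X(x, A) = A + A³
15 + 9*X(6, -2) = 15 + 9*(-2 + (-2)³) = 15 + 9*(-2 - 8) = 15 + 9*(-10) = 15 - 90 = -75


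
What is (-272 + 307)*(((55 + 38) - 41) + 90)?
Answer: 4970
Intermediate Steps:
(-272 + 307)*(((55 + 38) - 41) + 90) = 35*((93 - 41) + 90) = 35*(52 + 90) = 35*142 = 4970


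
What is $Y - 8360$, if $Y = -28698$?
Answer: $-37058$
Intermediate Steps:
$Y - 8360 = -28698 - 8360 = -37058$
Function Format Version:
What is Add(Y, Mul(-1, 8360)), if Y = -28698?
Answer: -37058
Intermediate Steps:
Add(Y, Mul(-1, 8360)) = Add(-28698, Mul(-1, 8360)) = Add(-28698, -8360) = -37058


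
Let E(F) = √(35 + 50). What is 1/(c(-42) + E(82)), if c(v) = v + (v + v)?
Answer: -126/15791 - √85/15791 ≈ -0.0085631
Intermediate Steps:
E(F) = √85
c(v) = 3*v (c(v) = v + 2*v = 3*v)
1/(c(-42) + E(82)) = 1/(3*(-42) + √85) = 1/(-126 + √85)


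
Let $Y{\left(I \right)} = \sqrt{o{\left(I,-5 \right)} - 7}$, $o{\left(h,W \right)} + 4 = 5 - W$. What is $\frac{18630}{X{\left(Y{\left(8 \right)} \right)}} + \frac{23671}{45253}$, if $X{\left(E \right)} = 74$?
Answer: $\frac{422407522}{1674361} \approx 252.28$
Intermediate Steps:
$o{\left(h,W \right)} = 1 - W$ ($o{\left(h,W \right)} = -4 - \left(-5 + W\right) = 1 - W$)
$Y{\left(I \right)} = i$ ($Y{\left(I \right)} = \sqrt{\left(1 - -5\right) - 7} = \sqrt{\left(1 + 5\right) - 7} = \sqrt{6 - 7} = \sqrt{-1} = i$)
$\frac{18630}{X{\left(Y{\left(8 \right)} \right)}} + \frac{23671}{45253} = \frac{18630}{74} + \frac{23671}{45253} = 18630 \cdot \frac{1}{74} + 23671 \cdot \frac{1}{45253} = \frac{9315}{37} + \frac{23671}{45253} = \frac{422407522}{1674361}$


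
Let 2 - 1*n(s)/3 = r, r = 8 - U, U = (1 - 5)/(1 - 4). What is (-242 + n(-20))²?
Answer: 65536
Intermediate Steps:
U = 4/3 (U = -4/(-3) = -4*(-⅓) = 4/3 ≈ 1.3333)
r = 20/3 (r = 8 - 1*4/3 = 8 - 4/3 = 20/3 ≈ 6.6667)
n(s) = -14 (n(s) = 6 - 3*20/3 = 6 - 20 = -14)
(-242 + n(-20))² = (-242 - 14)² = (-256)² = 65536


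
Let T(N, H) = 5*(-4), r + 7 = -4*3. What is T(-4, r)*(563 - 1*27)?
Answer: -10720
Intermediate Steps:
r = -19 (r = -7 - 4*3 = -7 - 12 = -19)
T(N, H) = -20
T(-4, r)*(563 - 1*27) = -20*(563 - 1*27) = -20*(563 - 27) = -20*536 = -10720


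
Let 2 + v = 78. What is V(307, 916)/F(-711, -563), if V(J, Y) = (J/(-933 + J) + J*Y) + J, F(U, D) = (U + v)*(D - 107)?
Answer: 176230587/266331700 ≈ 0.66170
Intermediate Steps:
v = 76 (v = -2 + 78 = 76)
F(U, D) = (-107 + D)*(76 + U) (F(U, D) = (U + 76)*(D - 107) = (76 + U)*(-107 + D) = (-107 + D)*(76 + U))
V(J, Y) = J + J*Y + J/(-933 + J) (V(J, Y) = (J/(-933 + J) + J*Y) + J = (J*Y + J/(-933 + J)) + J = J + J*Y + J/(-933 + J))
V(307, 916)/F(-711, -563) = (307*(-932 + 307 - 933*916 + 307*916)/(-933 + 307))/(-8132 - 107*(-711) + 76*(-563) - 563*(-711)) = (307*(-932 + 307 - 854628 + 281212)/(-626))/(-8132 + 76077 - 42788 + 400293) = (307*(-1/626)*(-574041))/425450 = (176230587/626)*(1/425450) = 176230587/266331700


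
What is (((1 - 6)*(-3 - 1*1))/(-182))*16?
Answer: -160/91 ≈ -1.7582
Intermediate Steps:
(((1 - 6)*(-3 - 1*1))/(-182))*16 = (-5*(-3 - 1)*(-1/182))*16 = (-5*(-4)*(-1/182))*16 = (20*(-1/182))*16 = -10/91*16 = -160/91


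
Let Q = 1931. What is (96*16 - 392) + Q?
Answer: 3075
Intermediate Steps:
(96*16 - 392) + Q = (96*16 - 392) + 1931 = (1536 - 392) + 1931 = 1144 + 1931 = 3075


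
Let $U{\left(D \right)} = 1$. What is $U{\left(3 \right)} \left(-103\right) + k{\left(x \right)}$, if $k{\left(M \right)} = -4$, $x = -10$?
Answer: $-107$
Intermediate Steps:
$U{\left(3 \right)} \left(-103\right) + k{\left(x \right)} = 1 \left(-103\right) - 4 = -103 - 4 = -107$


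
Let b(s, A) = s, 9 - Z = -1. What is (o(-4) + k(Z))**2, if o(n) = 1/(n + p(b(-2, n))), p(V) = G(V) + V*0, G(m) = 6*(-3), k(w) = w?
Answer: 47961/484 ≈ 99.093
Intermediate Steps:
Z = 10 (Z = 9 - 1*(-1) = 9 + 1 = 10)
G(m) = -18
p(V) = -18 (p(V) = -18 + V*0 = -18 + 0 = -18)
o(n) = 1/(-18 + n) (o(n) = 1/(n - 18) = 1/(-18 + n))
(o(-4) + k(Z))**2 = (1/(-18 - 4) + 10)**2 = (1/(-22) + 10)**2 = (-1/22 + 10)**2 = (219/22)**2 = 47961/484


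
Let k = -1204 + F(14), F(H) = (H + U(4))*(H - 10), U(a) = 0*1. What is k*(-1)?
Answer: 1148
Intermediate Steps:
U(a) = 0
F(H) = H*(-10 + H) (F(H) = (H + 0)*(H - 10) = H*(-10 + H))
k = -1148 (k = -1204 + 14*(-10 + 14) = -1204 + 14*4 = -1204 + 56 = -1148)
k*(-1) = -1148*(-1) = 1148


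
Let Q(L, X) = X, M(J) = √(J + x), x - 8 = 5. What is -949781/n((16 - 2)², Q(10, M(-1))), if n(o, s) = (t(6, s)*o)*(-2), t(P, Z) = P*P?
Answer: 135683/2016 ≈ 67.303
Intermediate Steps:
x = 13 (x = 8 + 5 = 13)
t(P, Z) = P²
M(J) = √(13 + J) (M(J) = √(J + 13) = √(13 + J))
n(o, s) = -72*o (n(o, s) = (6²*o)*(-2) = (36*o)*(-2) = -72*o)
-949781/n((16 - 2)², Q(10, M(-1))) = -949781*(-1/(72*(16 - 2)²)) = -949781/((-72*14²)) = -949781/((-72*196)) = -949781/(-14112) = -949781*(-1/14112) = 135683/2016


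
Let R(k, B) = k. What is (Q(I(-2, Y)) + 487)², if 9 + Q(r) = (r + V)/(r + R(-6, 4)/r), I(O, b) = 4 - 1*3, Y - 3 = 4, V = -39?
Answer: 5895184/25 ≈ 2.3581e+5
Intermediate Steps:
Y = 7 (Y = 3 + 4 = 7)
I(O, b) = 1 (I(O, b) = 4 - 3 = 1)
Q(r) = -9 + (-39 + r)/(r - 6/r) (Q(r) = -9 + (r - 39)/(r - 6/r) = -9 + (-39 + r)/(r - 6/r))
(Q(I(-2, Y)) + 487)² = ((54 - 39*1 - 8*1²)/(-6 + 1²) + 487)² = ((54 - 39 - 8*1)/(-6 + 1) + 487)² = ((54 - 39 - 8)/(-5) + 487)² = (-⅕*7 + 487)² = (-7/5 + 487)² = (2428/5)² = 5895184/25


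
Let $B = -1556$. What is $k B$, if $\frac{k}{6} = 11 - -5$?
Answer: $-149376$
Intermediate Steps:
$k = 96$ ($k = 6 \left(11 - -5\right) = 6 \left(11 + 5\right) = 6 \cdot 16 = 96$)
$k B = 96 \left(-1556\right) = -149376$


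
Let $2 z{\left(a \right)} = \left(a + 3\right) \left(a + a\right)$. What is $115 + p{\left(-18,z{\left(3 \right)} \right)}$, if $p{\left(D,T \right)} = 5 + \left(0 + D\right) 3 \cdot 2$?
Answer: $12$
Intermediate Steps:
$z{\left(a \right)} = a \left(3 + a\right)$ ($z{\left(a \right)} = \frac{\left(a + 3\right) \left(a + a\right)}{2} = \frac{\left(3 + a\right) 2 a}{2} = \frac{2 a \left(3 + a\right)}{2} = a \left(3 + a\right)$)
$p{\left(D,T \right)} = 5 + 6 D$ ($p{\left(D,T \right)} = 5 + D 3 \cdot 2 = 5 + 3 D 2 = 5 + 6 D$)
$115 + p{\left(-18,z{\left(3 \right)} \right)} = 115 + \left(5 + 6 \left(-18\right)\right) = 115 + \left(5 - 108\right) = 115 - 103 = 12$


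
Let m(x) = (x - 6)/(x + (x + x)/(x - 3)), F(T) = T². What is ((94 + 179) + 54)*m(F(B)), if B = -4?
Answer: 1417/8 ≈ 177.13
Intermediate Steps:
m(x) = (-6 + x)/(x + 2*x/(-3 + x)) (m(x) = (-6 + x)/(x + (2*x)/(-3 + x)) = (-6 + x)/(x + 2*x/(-3 + x)))
((94 + 179) + 54)*m(F(B)) = ((94 + 179) + 54)*((18 + ((-4)²)² - 9*(-4)²)/(((-4)²)*(-1 + (-4)²))) = (273 + 54)*((18 + 16² - 9*16)/(16*(-1 + 16))) = 327*((1/16)*(18 + 256 - 144)/15) = 327*((1/16)*(1/15)*130) = 327*(13/24) = 1417/8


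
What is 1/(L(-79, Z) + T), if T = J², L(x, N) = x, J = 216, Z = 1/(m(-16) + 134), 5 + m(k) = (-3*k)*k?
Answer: 1/46577 ≈ 2.1470e-5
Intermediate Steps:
m(k) = -5 - 3*k² (m(k) = -5 + (-3*k)*k = -5 - 3*k²)
Z = -1/639 (Z = 1/((-5 - 3*(-16)²) + 134) = 1/((-5 - 3*256) + 134) = 1/((-5 - 768) + 134) = 1/(-773 + 134) = 1/(-639) = -1/639 ≈ -0.0015649)
T = 46656 (T = 216² = 46656)
1/(L(-79, Z) + T) = 1/(-79 + 46656) = 1/46577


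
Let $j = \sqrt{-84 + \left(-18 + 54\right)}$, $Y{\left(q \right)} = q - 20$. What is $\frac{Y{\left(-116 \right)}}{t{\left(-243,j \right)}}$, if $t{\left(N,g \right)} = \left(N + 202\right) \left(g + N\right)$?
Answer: $- \frac{11016}{807659} - \frac{544 i \sqrt{3}}{2422977} \approx -0.013639 - 0.00038888 i$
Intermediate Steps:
$Y{\left(q \right)} = -20 + q$
$j = 4 i \sqrt{3}$ ($j = \sqrt{-84 + 36} = \sqrt{-48} = 4 i \sqrt{3} \approx 6.9282 i$)
$t{\left(N,g \right)} = \left(202 + N\right) \left(N + g\right)$
$\frac{Y{\left(-116 \right)}}{t{\left(-243,j \right)}} = \frac{-20 - 116}{\left(-243\right)^{2} + 202 \left(-243\right) + 202 \cdot 4 i \sqrt{3} - 243 \cdot 4 i \sqrt{3}} = - \frac{136}{59049 - 49086 + 808 i \sqrt{3} - 972 i \sqrt{3}} = - \frac{136}{9963 - 164 i \sqrt{3}}$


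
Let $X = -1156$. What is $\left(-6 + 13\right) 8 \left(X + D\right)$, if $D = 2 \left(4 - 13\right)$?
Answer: $-65744$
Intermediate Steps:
$D = -18$ ($D = 2 \left(-9\right) = -18$)
$\left(-6 + 13\right) 8 \left(X + D\right) = \left(-6 + 13\right) 8 \left(-1156 - 18\right) = 7 \cdot 8 \left(-1174\right) = 56 \left(-1174\right) = -65744$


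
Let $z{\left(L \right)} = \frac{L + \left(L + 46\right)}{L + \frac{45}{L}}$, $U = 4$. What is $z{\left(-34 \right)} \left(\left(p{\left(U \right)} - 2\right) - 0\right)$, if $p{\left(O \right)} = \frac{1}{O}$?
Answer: $- \frac{1309}{1201} \approx -1.0899$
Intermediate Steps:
$z{\left(L \right)} = \frac{46 + 2 L}{L + \frac{45}{L}}$ ($z{\left(L \right)} = \frac{L + \left(46 + L\right)}{L + \frac{45}{L}} = \frac{46 + 2 L}{L + \frac{45}{L}}$)
$z{\left(-34 \right)} \left(\left(p{\left(U \right)} - 2\right) - 0\right) = 2 \left(-34\right) \frac{1}{45 + \left(-34\right)^{2}} \left(23 - 34\right) \left(\left(\frac{1}{4} - 2\right) - 0\right) = 2 \left(-34\right) \frac{1}{45 + 1156} \left(-11\right) \left(\left(\frac{1}{4} - 2\right) + 0\right) = 2 \left(-34\right) \frac{1}{1201} \left(-11\right) \left(- \frac{7}{4} + 0\right) = 2 \left(-34\right) \frac{1}{1201} \left(-11\right) \left(- \frac{7}{4}\right) = \frac{748}{1201} \left(- \frac{7}{4}\right) = - \frac{1309}{1201}$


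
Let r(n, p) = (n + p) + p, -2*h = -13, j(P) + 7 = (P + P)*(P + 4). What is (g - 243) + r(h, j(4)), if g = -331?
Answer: -907/2 ≈ -453.50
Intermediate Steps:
j(P) = -7 + 2*P*(4 + P) (j(P) = -7 + (P + P)*(P + 4) = -7 + (2*P)*(4 + P) = -7 + 2*P*(4 + P))
h = 13/2 (h = -½*(-13) = 13/2 ≈ 6.5000)
r(n, p) = n + 2*p
(g - 243) + r(h, j(4)) = (-331 - 243) + (13/2 + 2*(-7 + 2*4² + 8*4)) = -574 + (13/2 + 2*(-7 + 2*16 + 32)) = -574 + (13/2 + 2*(-7 + 32 + 32)) = -574 + (13/2 + 2*57) = -574 + (13/2 + 114) = -574 + 241/2 = -907/2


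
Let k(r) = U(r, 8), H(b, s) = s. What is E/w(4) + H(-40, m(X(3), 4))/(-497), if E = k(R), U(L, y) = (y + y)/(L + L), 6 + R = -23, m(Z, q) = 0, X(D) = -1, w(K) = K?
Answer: -2/29 ≈ -0.068966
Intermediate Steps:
R = -29 (R = -6 - 23 = -29)
U(L, y) = y/L (U(L, y) = (2*y)/((2*L)) = (2*y)*(1/(2*L)) = y/L)
k(r) = 8/r
E = -8/29 (E = 8/(-29) = 8*(-1/29) = -8/29 ≈ -0.27586)
E/w(4) + H(-40, m(X(3), 4))/(-497) = -8/29/4 + 0/(-497) = -8/29*¼ + 0*(-1/497) = -2/29 + 0 = -2/29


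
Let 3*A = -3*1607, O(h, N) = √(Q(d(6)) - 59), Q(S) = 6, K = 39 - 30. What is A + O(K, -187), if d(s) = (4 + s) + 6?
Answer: -1607 + I*√53 ≈ -1607.0 + 7.2801*I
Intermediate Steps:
d(s) = 10 + s
K = 9
O(h, N) = I*√53 (O(h, N) = √(6 - 59) = √(-53) = I*√53)
A = -1607 (A = (-3*1607)/3 = (⅓)*(-4821) = -1607)
A + O(K, -187) = -1607 + I*√53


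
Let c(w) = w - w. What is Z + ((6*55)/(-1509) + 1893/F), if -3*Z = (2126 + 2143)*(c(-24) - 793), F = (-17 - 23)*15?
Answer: 113520624007/100600 ≈ 1.1284e+6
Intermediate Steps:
F = -600 (F = -40*15 = -600)
c(w) = 0
Z = 1128439 (Z = -(2126 + 2143)*(0 - 793)/3 = -1423*(-793) = -⅓*(-3385317) = 1128439)
Z + ((6*55)/(-1509) + 1893/F) = 1128439 + ((6*55)/(-1509) + 1893/(-600)) = 1128439 + (330*(-1/1509) + 1893*(-1/600)) = 1128439 + (-110/503 - 631/200) = 1128439 - 339393/100600 = 113520624007/100600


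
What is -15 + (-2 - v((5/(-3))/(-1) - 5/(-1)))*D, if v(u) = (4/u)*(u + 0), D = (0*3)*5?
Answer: -15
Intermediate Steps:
D = 0 (D = 0*5 = 0)
v(u) = 4 (v(u) = (4/u)*u = 4)
-15 + (-2 - v((5/(-3))/(-1) - 5/(-1)))*D = -15 + (-2 - 1*4)*0 = -15 + (-2 - 4)*0 = -15 - 6*0 = -15 + 0 = -15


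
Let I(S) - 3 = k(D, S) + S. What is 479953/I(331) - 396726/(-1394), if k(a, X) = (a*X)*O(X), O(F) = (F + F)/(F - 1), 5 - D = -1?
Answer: 65508623851/165531924 ≈ 395.75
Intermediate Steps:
D = 6 (D = 5 - 1*(-1) = 5 + 1 = 6)
O(F) = 2*F/(-1 + F) (O(F) = (2*F)/(-1 + F) = 2*F/(-1 + F))
k(a, X) = 2*a*X²/(-1 + X) (k(a, X) = (a*X)*(2*X/(-1 + X)) = (X*a)*(2*X/(-1 + X)) = 2*a*X²/(-1 + X))
I(S) = 3 + S + 12*S²/(-1 + S) (I(S) = 3 + (2*6*S²/(-1 + S) + S) = 3 + (12*S²/(-1 + S) + S) = 3 + (S + 12*S²/(-1 + S)) = 3 + S + 12*S²/(-1 + S))
479953/I(331) - 396726/(-1394) = 479953/(((-3 + 2*331 + 13*331²)/(-1 + 331))) - 396726/(-1394) = 479953/(((-3 + 662 + 13*109561)/330)) - 396726*(-1/1394) = 479953/(((-3 + 662 + 1424293)/330)) + 198363/697 = 479953/(((1/330)*1424952)) + 198363/697 = 479953/(237492/55) + 198363/697 = 479953*(55/237492) + 198363/697 = 26397415/237492 + 198363/697 = 65508623851/165531924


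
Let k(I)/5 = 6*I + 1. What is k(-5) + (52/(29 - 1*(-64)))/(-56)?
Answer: -188803/1302 ≈ -145.01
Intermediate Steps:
k(I) = 5 + 30*I (k(I) = 5*(6*I + 1) = 5*(1 + 6*I) = 5 + 30*I)
k(-5) + (52/(29 - 1*(-64)))/(-56) = (5 + 30*(-5)) + (52/(29 - 1*(-64)))/(-56) = (5 - 150) - 13/(14*(29 + 64)) = -145 - 13/(14*93) = -145 - 1/56*52/93 = -145 - 13/1302 = -188803/1302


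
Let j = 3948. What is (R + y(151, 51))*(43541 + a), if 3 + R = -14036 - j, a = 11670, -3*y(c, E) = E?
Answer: -994018844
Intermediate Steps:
y(c, E) = -E/3
R = -17987 (R = -3 + (-14036 - 1*3948) = -3 + (-14036 - 3948) = -3 - 17984 = -17987)
(R + y(151, 51))*(43541 + a) = (-17987 - ⅓*51)*(43541 + 11670) = (-17987 - 17)*55211 = -18004*55211 = -994018844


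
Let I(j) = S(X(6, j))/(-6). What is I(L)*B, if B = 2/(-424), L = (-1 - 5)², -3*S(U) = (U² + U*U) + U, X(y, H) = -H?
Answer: -71/106 ≈ -0.66981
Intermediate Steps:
S(U) = -2*U²/3 - U/3 (S(U) = -((U² + U*U) + U)/3 = -((U² + U²) + U)/3 = -(2*U² + U)/3 = -(U + 2*U²)/3 = -2*U²/3 - U/3)
L = 36 (L = (-6)² = 36)
I(j) = -j*(1 - 2*j)/18 (I(j) = -(-j)*(1 + 2*(-j))/3/(-6) = -(-j)*(1 - 2*j)/3*(-⅙) = (j*(1 - 2*j)/3)*(-⅙) = -j*(1 - 2*j)/18)
B = -1/212 (B = 2*(-1/424) = -1/212 ≈ -0.0047170)
I(L)*B = ((1/18)*36*(-1 + 2*36))*(-1/212) = ((1/18)*36*(-1 + 72))*(-1/212) = ((1/18)*36*71)*(-1/212) = 142*(-1/212) = -71/106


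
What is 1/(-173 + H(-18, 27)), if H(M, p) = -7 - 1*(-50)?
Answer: -1/130 ≈ -0.0076923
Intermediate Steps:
H(M, p) = 43 (H(M, p) = -7 + 50 = 43)
1/(-173 + H(-18, 27)) = 1/(-173 + 43) = 1/(-130) = -1/130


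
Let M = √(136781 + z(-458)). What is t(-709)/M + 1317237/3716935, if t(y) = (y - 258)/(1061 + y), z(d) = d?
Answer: 1317237/3716935 - 967*√187/1777248 ≈ 0.34695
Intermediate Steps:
t(y) = (-258 + y)/(1061 + y)
M = 27*√187 (M = √(136781 - 458) = √136323 = 27*√187 ≈ 369.22)
t(-709)/M + 1317237/3716935 = ((-258 - 709)/(1061 - 709))/((27*√187)) + 1317237/3716935 = (-967/352)*(√187/5049) + 1317237*(1/3716935) = ((1/352)*(-967))*(√187/5049) + 1317237/3716935 = -967*√187/1777248 + 1317237/3716935 = 1317237/3716935 - 967*√187/1777248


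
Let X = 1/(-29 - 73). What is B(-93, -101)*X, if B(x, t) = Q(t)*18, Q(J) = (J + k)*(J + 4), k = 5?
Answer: -27936/17 ≈ -1643.3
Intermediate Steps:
Q(J) = (4 + J)*(5 + J) (Q(J) = (J + 5)*(J + 4) = (5 + J)*(4 + J) = (4 + J)*(5 + J))
B(x, t) = 360 + 18*t**2 + 162*t (B(x, t) = (20 + t**2 + 9*t)*18 = 360 + 18*t**2 + 162*t)
X = -1/102 (X = 1/(-102) = -1/102 ≈ -0.0098039)
B(-93, -101)*X = (360 + 18*(-101)**2 + 162*(-101))*(-1/102) = (360 + 18*10201 - 16362)*(-1/102) = (360 + 183618 - 16362)*(-1/102) = 167616*(-1/102) = -27936/17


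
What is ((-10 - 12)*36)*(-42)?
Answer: 33264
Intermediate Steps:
((-10 - 12)*36)*(-42) = -22*36*(-42) = -792*(-42) = 33264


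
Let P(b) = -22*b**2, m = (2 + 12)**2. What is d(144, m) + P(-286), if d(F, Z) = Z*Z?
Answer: -1761096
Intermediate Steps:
m = 196 (m = 14**2 = 196)
d(F, Z) = Z**2
d(144, m) + P(-286) = 196**2 - 22*(-286)**2 = 38416 - 22*81796 = 38416 - 1799512 = -1761096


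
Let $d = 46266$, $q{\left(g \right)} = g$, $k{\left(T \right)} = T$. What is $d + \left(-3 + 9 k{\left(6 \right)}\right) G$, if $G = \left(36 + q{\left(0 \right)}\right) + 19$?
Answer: $49071$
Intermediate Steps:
$G = 55$ ($G = \left(36 + 0\right) + 19 = 36 + 19 = 55$)
$d + \left(-3 + 9 k{\left(6 \right)}\right) G = 46266 + \left(-3 + 9 \cdot 6\right) 55 = 46266 + \left(-3 + 54\right) 55 = 46266 + 51 \cdot 55 = 46266 + 2805 = 49071$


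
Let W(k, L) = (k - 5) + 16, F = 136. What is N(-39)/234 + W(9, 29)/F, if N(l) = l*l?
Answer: 113/17 ≈ 6.6471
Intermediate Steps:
W(k, L) = 11 + k (W(k, L) = (-5 + k) + 16 = 11 + k)
N(l) = l²
N(-39)/234 + W(9, 29)/F = (-39)²/234 + (11 + 9)/136 = 1521*(1/234) + 20*(1/136) = 13/2 + 5/34 = 113/17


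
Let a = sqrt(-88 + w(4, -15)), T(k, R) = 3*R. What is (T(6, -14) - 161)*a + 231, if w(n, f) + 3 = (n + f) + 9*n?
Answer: 231 - 203*I*sqrt(66) ≈ 231.0 - 1649.2*I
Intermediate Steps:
w(n, f) = -3 + f + 10*n (w(n, f) = -3 + ((n + f) + 9*n) = -3 + ((f + n) + 9*n) = -3 + (f + 10*n) = -3 + f + 10*n)
a = I*sqrt(66) (a = sqrt(-88 + (-3 - 15 + 10*4)) = sqrt(-88 + (-3 - 15 + 40)) = sqrt(-88 + 22) = sqrt(-66) = I*sqrt(66) ≈ 8.124*I)
(T(6, -14) - 161)*a + 231 = (3*(-14) - 161)*(I*sqrt(66)) + 231 = (-42 - 161)*(I*sqrt(66)) + 231 = -203*I*sqrt(66) + 231 = 231 - 203*I*sqrt(66)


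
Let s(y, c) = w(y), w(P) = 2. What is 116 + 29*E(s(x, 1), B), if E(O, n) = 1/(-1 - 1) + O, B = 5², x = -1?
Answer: 319/2 ≈ 159.50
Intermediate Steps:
s(y, c) = 2
B = 25
E(O, n) = -½ + O (E(O, n) = 1/(-2) + O = -½ + O)
116 + 29*E(s(x, 1), B) = 116 + 29*(-½ + 2) = 116 + 29*(3/2) = 116 + 87/2 = 319/2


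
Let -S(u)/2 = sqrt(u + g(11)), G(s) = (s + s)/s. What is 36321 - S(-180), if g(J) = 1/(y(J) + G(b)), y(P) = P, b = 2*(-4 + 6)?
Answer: 36321 + 2*I*sqrt(30407)/13 ≈ 36321.0 + 26.827*I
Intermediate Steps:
b = 4 (b = 2*2 = 4)
G(s) = 2 (G(s) = (2*s)/s = 2)
g(J) = 1/(2 + J) (g(J) = 1/(J + 2) = 1/(2 + J))
S(u) = -2*sqrt(1/13 + u) (S(u) = -2*sqrt(u + 1/(2 + 11)) = -2*sqrt(u + 1/13) = -2*sqrt(1/13 + u))
36321 - S(-180) = 36321 - (-2)*sqrt(13 + 169*(-180))/13 = 36321 - (-2)*sqrt(13 - 30420)/13 = 36321 - (-2)*sqrt(-30407)/13 = 36321 - (-2)*I*sqrt(30407)/13 = 36321 + 2*I*sqrt(30407)/13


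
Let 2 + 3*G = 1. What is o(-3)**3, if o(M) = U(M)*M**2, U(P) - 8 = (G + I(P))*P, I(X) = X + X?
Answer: 14348907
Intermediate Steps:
G = -1/3 (G = -2/3 + (1/3)*1 = -2/3 + 1/3 = -1/3 ≈ -0.33333)
I(X) = 2*X
U(P) = 8 + P*(-1/3 + 2*P) (U(P) = 8 + (-1/3 + 2*P)*P = 8 + P*(-1/3 + 2*P))
o(M) = M**2*(8 + 2*M**2 - M/3) (o(M) = (8 + 2*M**2 - M/3)*M**2 = M**2*(8 + 2*M**2 - M/3))
o(-3)**3 = ((1/3)*(-3)**2*(24 - 1*(-3) + 6*(-3)**2))**3 = ((1/3)*9*(24 + 3 + 6*9))**3 = ((1/3)*9*(24 + 3 + 54))**3 = ((1/3)*9*81)**3 = 243**3 = 14348907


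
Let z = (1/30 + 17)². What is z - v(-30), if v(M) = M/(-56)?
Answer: 456118/1575 ≈ 289.60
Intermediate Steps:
v(M) = -M/56 (v(M) = M*(-1/56) = -M/56)
z = 261121/900 (z = (1/30 + 17)² = (511/30)² = 261121/900 ≈ 290.13)
z - v(-30) = 261121/900 - (-1)*(-30)/56 = 261121/900 - 1*15/28 = 261121/900 - 15/28 = 456118/1575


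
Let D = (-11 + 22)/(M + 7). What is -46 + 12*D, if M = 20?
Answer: -370/9 ≈ -41.111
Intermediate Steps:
D = 11/27 (D = (-11 + 22)/(20 + 7) = 11/27 ≈ 0.40741)
-46 + 12*D = -46 + 12*(11/27) = -46 + 44/9 = -370/9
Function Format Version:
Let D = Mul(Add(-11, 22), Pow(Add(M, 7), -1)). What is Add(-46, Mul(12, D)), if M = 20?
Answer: Rational(-370, 9) ≈ -41.111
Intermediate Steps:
D = Rational(11, 27) (D = Mul(Add(-11, 22), Pow(Add(20, 7), -1)) = Mul(11, Pow(27, -1)) = Mul(11, Rational(1, 27)) = Rational(11, 27) ≈ 0.40741)
Add(-46, Mul(12, D)) = Add(-46, Mul(12, Rational(11, 27))) = Add(-46, Rational(44, 9)) = Rational(-370, 9)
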